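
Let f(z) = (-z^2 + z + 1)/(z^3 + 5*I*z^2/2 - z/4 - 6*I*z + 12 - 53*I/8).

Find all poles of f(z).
{-3/2 - I, -1/2 - 3*I, 2 + 3*I/2}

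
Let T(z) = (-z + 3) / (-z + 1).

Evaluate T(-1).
Substitute z = -1:
  numerator:   -(-1) + 3 = 4
  denominator: -(-1) + 1 = 2
T(-1) = (4)/(2) = 2

Final answer: 2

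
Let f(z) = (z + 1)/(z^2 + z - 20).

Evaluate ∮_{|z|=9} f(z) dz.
2*I*pi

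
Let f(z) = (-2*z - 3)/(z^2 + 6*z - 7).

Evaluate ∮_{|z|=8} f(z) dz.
By the residue theorem, ∮_C f(z) dz = 2πi · (sum of the residues of f at the poles inside |z| = 8).

The denominator factors as (z - 1)*(z + 7), so the singularities of f are simple poles at z = 1, z = -7.
  |1|² = 1 < 64 = 8², so this pole is inside the contour.
  |-7|² = 49 < 64 = 8², so this pole is inside the contour.

With P(z) = -2*z - 3 and Q(z) = z^2 + 6*z - 7, each pole is simple, so Res(f, z₀) = P(z₀)/Q'(z₀) with Q'(z) = 2*z + 6.
  Res(f, 1) = P(1)/Q'(1) = (-5)/(8) = -5/8
  Res(f, -7) = P(-7)/Q'(-7) = (11)/(-8) = -11/8

Sum of residues inside C: -2
∮_C f(z) dz = 2πi · (-2) = -4*I*pi

Final answer: -4*I*pi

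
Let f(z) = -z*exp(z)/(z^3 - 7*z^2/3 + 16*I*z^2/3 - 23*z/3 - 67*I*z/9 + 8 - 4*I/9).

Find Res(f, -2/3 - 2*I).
Write f(z) = P(z)/Q(z) with P(z) = -z*exp(z) and Q(z) = z^3 - 7*z^2/3 + 16*I*z^2/3 - 23*z/3 - 67*I*z/9 + 8 - 4*I/9.
The denominator factors as Q(z) = (z - 1 + I/3)*(z - 2 + 3*I)*(z + 2/3 + 2*I), so z = -2/3 - 2*I is a simple zero of Q and P is analytic there; z = -2/3 - 2*I is therefore a simple pole and
  Res(f, z₀) = P(z₀)/Q'(z₀).

Q'(z) = 3*z^2 - 14*z/3 + 32*I*z/3 - 23/3 - 67*I/9, so Q'(-2/3 - 2*I) = 55/9 + 25*I/9.
P(-2/3 - 2*I) = (2/3 + 2*I)*exp(-2/3 - 2*I).

Res(f, -2/3 - 2*I) = ((2/3 + 2*I)*exp(-2/3 - 2*I))/(55/9 + 25*I/9) = (78/365 + 84*I/365)*exp(-2/3 - 2*I)

Final answer: (78/365 + 84*I/365)*exp(-2/3 - 2*I)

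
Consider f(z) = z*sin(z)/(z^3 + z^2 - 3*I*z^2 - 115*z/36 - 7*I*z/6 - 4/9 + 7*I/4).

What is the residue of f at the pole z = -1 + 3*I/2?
Write f(z) = P(z)/Q(z) with P(z) = z*sin(z) and Q(z) = z^3 + z^2 - 3*I*z^2 - 115*z/36 - 7*I*z/6 - 4/9 + 7*I/4.
The denominator factors as Q(z) = (z + 1 - 3*I/2)*(z - 2/3 - I/2)*(z + 2/3 - I), so z = -1 + 3*I/2 is a simple zero of Q and P is analytic there; z = -1 + 3*I/2 is therefore a simple pole and
  Res(f, z₀) = P(z₀)/Q'(z₀).

Q'(z) = 3*z^2 + 2*z - 6*I*z - 115/36 - 7*I/6, so Q'(-1 + 3*I/2) = 1/18 - 7*I/6.
P(-1 + 3*I/2) = (1 - 3*I/2)*sin(1 - 3*I/2).

Res(f, -1 + 3*I/2) = ((1 - 3*I/2)*sin(1 - 3*I/2))/(1/18 - 7*I/6) = (45/34 + 27*I/34)*sin(1 - 3*I/2)

Final answer: (45/34 + 27*I/34)*sin(1 - 3*I/2)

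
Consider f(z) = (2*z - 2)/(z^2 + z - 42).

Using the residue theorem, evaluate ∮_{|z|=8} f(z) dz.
By the residue theorem, ∮_C f(z) dz = 2πi · (sum of the residues of f at the poles inside |z| = 8).

The denominator factors as (z - 6)*(z + 7), so the singularities of f are simple poles at z = 6, z = -7.
  |6|² = 36 < 64 = 8², so this pole is inside the contour.
  |-7|² = 49 < 64 = 8², so this pole is inside the contour.

With P(z) = 2*z - 2 and Q(z) = z^2 + z - 42, each pole is simple, so Res(f, z₀) = P(z₀)/Q'(z₀) with Q'(z) = 2*z + 1.
  Res(f, 6) = P(6)/Q'(6) = (10)/(13) = 10/13
  Res(f, -7) = P(-7)/Q'(-7) = (-16)/(-13) = 16/13

Sum of residues inside C: 2
∮_C f(z) dz = 2πi · (2) = 4*I*pi

Final answer: 4*I*pi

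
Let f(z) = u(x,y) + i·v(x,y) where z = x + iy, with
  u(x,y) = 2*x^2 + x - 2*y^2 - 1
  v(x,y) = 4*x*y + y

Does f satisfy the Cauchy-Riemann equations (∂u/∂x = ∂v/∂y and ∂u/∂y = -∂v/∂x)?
∂u/∂x = 4*x + 1
∂v/∂y = 4*x + 1
∂u/∂y = -4*y
∂v/∂x = 4*y
∂u/∂x = ∂v/∂y and ∂u/∂y = -∂v/∂x hold identically; f is analytic.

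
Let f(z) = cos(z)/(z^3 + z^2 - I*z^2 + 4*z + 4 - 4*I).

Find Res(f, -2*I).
Write f(z) = P(z)/Q(z) with P(z) = cos(z) and Q(z) = z^3 + z^2 - I*z^2 + 4*z + 4 - 4*I.
The denominator factors as Q(z) = (z - 2*I)*(z + 2*I)*(z + 1 - I), so z = -2*I is a simple zero of Q and P is analytic there; z = -2*I is therefore a simple pole and
  Res(f, z₀) = P(z₀)/Q'(z₀).

Q'(z) = 3*z^2 + 2*z - 2*I*z + 4, so Q'(-2*I) = -12 - 4*I.
P(-2*I) = cosh(2).

Res(f, -2*I) = (cosh(2))/(-12 - 4*I) = (-3/40 + I/40)*cosh(2)

Final answer: (-3/40 + I/40)*cosh(2)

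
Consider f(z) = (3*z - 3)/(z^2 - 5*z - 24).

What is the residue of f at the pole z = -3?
Write f(z) = P(z)/Q(z) with P(z) = 3*z - 3 and Q(z) = z^2 - 5*z - 24.
The denominator factors as Q(z) = (z + 3)*(z - 8), so z = -3 is a simple zero of Q and P is analytic there; z = -3 is therefore a simple pole and
  Res(f, z₀) = P(z₀)/Q'(z₀).

Q'(z) = 2*z - 5, so Q'(-3) = -11.
P(-3) = -12.

Res(f, -3) = (-12)/(-11) = 12/11

Final answer: 12/11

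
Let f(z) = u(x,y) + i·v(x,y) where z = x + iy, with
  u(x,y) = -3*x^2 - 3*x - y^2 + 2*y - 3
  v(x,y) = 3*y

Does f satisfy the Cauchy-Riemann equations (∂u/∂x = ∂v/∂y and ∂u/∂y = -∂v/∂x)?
∂u/∂x = -6*x - 3
∂v/∂y = 3
∂u/∂y = 2 - 2*y
∂v/∂x = 0
∂u/∂x ≠ ∂v/∂y and ∂u/∂y ≠ -∂v/∂x; the Cauchy-Riemann equations are not satisfied, so f is not analytic.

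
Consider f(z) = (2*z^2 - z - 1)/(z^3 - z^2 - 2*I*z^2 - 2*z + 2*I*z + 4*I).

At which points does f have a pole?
{-1, 2*I, 2}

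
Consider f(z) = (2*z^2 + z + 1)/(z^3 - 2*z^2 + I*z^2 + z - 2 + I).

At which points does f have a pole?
The singularities of f are the zeros of the denominator. Factoring,
  z^3 - 2*z^2 + I*z^2 + z - 2 + I = (z + I)*(z - I)*(z - 2 + I)
so the candidates are z = -I, z = I, z = 2 - I.

Check the numerator P(z) = 2*z^2 + z + 1 at each one:
  P(-I) = -1 - I ≠ 0, so z = -I is a (simple) pole.
  P(I) = -1 + I ≠ 0, so z = I is a (simple) pole.
  P(2 - I) = 9 - 9*I ≠ 0, so z = 2 - I is a (simple) pole.

Poles of f: {-I, I, 2 - I}

Final answer: {-I, I, 2 - I}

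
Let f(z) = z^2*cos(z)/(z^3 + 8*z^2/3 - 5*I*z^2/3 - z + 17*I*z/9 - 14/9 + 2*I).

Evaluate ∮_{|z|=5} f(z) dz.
By the residue theorem, ∮_C f(z) dz = 2πi · (sum of the residues of f at the poles inside |z| = 5).

The denominator factors as (z - 1 + I/3)*(z + 3 - 2*I)*(z + 2/3), so the singularities of f are simple poles at z = 1 - I/3, z = -3 + 2*I, z = -2/3.
  |1 - I/3|² = 10/9 < 25 = 5², so this pole is inside the contour.
  |-3 + 2*I|² = 13 < 25 = 5², so this pole is inside the contour.
  |-2/3|² = 4/9 < 25 = 5², so this pole is inside the contour.

With P(z) = z^2*cos(z) and Q(z) = z^3 + 8*z^2/3 - 5*I*z^2/3 - z + 17*I*z/9 - 14/9 + 2*I, each pole is simple, so Res(f, z₀) = P(z₀)/Q'(z₀) with Q'(z) = 3*z^2 + 16*z/3 - 10*I*z/3 - 1 + 17*I/9.
  Res(f, 1 - I/3) = P(1 - I/3)/Q'(1 - I/3) = ((8/9 - 2*I/3)*cos(1 - I/3))/(53/9 - 47*I/9) = (353/2509 + 29*I/2509)*cos(1 - I/3)
  Res(f, -3 + 2*I) = P(-3 + 2*I)/Q'(-3 + 2*I) = ((5 - 12*I)*cos(3 - 2*I))/(14/3 - 121*I/9) = (14958/16405 + 909*I/16405)*cos(3 - 2*I)
  Res(f, -2/3) = P(-2/3)/Q'(-2/3) = (4*cos(2/3)/9)/(-29/9 + 37*I/9) = (-58/1105 - 74*I/1105)*cos(2/3)

Sum of residues inside C: (-58/1105 - 74*I/1105)*cos(2/3) + (353/2509 + 29*I/2509)*cos(1 - I/3) + (14958/16405 + 909*I/16405)*cos(3 - 2*I)
∮_C f(z) dz = 2πi · ((-58/1105 - 74*I/1105)*cos(2/3) + (353/2509 + 29*I/2509)*cos(1 - I/3) + (14958/16405 + 909*I/16405)*cos(3 - 2*I)) = pi*(-1818/16405 + 29916*I/16405)*cos(3 - 2*I) + pi*(148/1105 - 116*I/1105)*cos(2/3) + pi*(-58/2509 + 706*I/2509)*cos(1 - I/3)

Final answer: pi*(-1818/16405 + 29916*I/16405)*cos(3 - 2*I) + pi*(148/1105 - 116*I/1105)*cos(2/3) + pi*(-58/2509 + 706*I/2509)*cos(1 - I/3)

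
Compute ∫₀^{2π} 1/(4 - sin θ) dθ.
Call the integral J. The integrand is 2π-periodic and we integrate over a full period, so shifting θ does not change the value (θ → θ + π/2 turns sin θ into cos θ; θ → θ + π flips the sign of the trig term). Hence
  J = ∫₀^{2π} dθ/(4 + cos θ).
Put z = e^{iθ}: then cos θ = (z + 1/z)/2, dθ = dz/(iz), and z runs once counterclockwise around |z| = 1:
  J = ∮_{|z|=1} 1/(4 + (z + 1/z)/2) · dz/(iz) = (2/i) ∮_{|z|=1} dz/(z^2 + 8*z + 1).
The roots of z^2 + 8*z + 1 are z = (-4 ± sqrt(4^2 - 1^2)), with sqrt(15) = sqrt(15); their product is 1, so only z₊ = -4 + sqrt(15) lies inside the unit circle (z₋ = -4 - sqrt(15) lies outside).
z₊ is a simple zero of q(z) = z^2 + 8*z + 1, so Res(1/q, z₊) = 1/q'(z₊) with q'(z) = 2*z + 8; and q'(z₊) = (z₊ - z₋) = 2*sqrt(15).
Therefore J = (2/i) · 2πi · 1/(2*sqrt(15)) = 2*pi/(sqrt(15)) = 2*sqrt(15)*pi/15

Final answer: 2*sqrt(15)*pi/15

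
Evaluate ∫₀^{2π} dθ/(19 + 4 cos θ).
2*sqrt(345)*pi/345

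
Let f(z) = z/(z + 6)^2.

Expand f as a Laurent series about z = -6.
Put w = z - (-6), i.e. z = w - 6. The denominator is w^2, so it suffices to rewrite the numerator in powers of w.

P(z) = z
P(w - 6) = -6 + w

Dividing each term by w^2:
  f = -6/w^2 + 1/w

Substituting back w = z + 6:
  f(z) = -6/(z + 6)^2 + 1/(z + 6)

The series is finite because the numerator is a polynomial; the negative powers form the principal part, and the coefficient of 1/(z + 6) gives Res(f, -6) = 1.

Final answer: -6/(z + 6)^2 + 1/(z + 6)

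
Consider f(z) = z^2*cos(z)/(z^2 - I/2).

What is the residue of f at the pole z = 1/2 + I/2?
(1/4 + I/4)*cos(1/2 + I/2)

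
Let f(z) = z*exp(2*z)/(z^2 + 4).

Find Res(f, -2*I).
Write f(z) = P(z)/Q(z) with P(z) = z*exp(2*z) and Q(z) = z^2 + 4.
The denominator factors as Q(z) = (z - 2*I)*(z + 2*I), so z = -2*I is a simple zero of Q and P is analytic there; z = -2*I is therefore a simple pole and
  Res(f, z₀) = P(z₀)/Q'(z₀).

Q'(z) = 2*z, so Q'(-2*I) = -4*I.
P(-2*I) = -2*I*exp(-4*I).

Res(f, -2*I) = (-2*I*exp(-4*I))/(-4*I) = exp(-4*I)/2

Final answer: exp(-4*I)/2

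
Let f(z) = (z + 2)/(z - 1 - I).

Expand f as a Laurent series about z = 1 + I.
Put w = z - (1 + I), i.e. z = w + 1 + I. The denominator is w, so it suffices to rewrite the numerator in powers of w.

P(z) = z + 2
P(w + 1 + I) = 3 + I + w

Dividing each term by w:
  f = (3 + I)/w + 1

Substituting back w = z - 1 - I:
  f(z) = (3 + I)/(z - 1 - I) + 1

The series is finite because the numerator is a polynomial; the negative powers form the principal part, and the coefficient of 1/(z - 1 - I) gives Res(f, 1 + I) = 3 + I.

Final answer: (3 + I)/(z - 1 - I) + 1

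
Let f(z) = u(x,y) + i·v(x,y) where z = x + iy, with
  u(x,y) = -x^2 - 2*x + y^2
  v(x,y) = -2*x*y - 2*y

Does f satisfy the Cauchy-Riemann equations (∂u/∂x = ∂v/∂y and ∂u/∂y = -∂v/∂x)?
∂u/∂x = -2*x - 2
∂v/∂y = -2*x - 2
∂u/∂y = 2*y
∂v/∂x = -2*y
∂u/∂x = ∂v/∂y and ∂u/∂y = -∂v/∂x hold identically; f is analytic.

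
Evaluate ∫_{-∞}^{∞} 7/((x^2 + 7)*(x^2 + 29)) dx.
Let f(z) = 7/((z^2 + 7)*(z^2 + 29)). The denominator has no real zeros and deg Q - deg P = 4 ≥ 2, so the integral of f over the upper semicircle |z| = R tends to 0 as R → ∞. Closing the contour in the upper half-plane,
  ∫_{-∞}^{∞} f(x) dx = 2πi · Σ Res(f, z_k)  over the poles with Im z_k > 0.

Zeros of the denominator: z^2 + 29 = 0 gives z = ±sqrt(29)*I; z^2 + 7 = 0 gives z = ±sqrt(7)*I.
Upper half-plane: z = sqrt(29)*I, z = sqrt(7)*I (simple).

Each pole is a simple zero of Q(z) = z^4 + 36*z^2 + 203, so Res(f, z₀) = P(z₀)/Q'(z₀) with P(z) = 7, Q'(z) = 4*z^3 + 72*z:
  Res(f, sqrt(29)*I) = (7)/(-44*sqrt(29)*I) = 7*sqrt(29)*I/1276
  Res(f, sqrt(7)*I) = (7)/(44*sqrt(7)*I) = -sqrt(7)*I/44

Sum of residues: I*(-29*sqrt(7) + 7*sqrt(29))/1276
∫_{-∞}^{∞} f(x) dx = 2πi · (I*(-29*sqrt(7) + 7*sqrt(29))/1276) = pi*(-7*sqrt(29) + 29*sqrt(7))/638

Final answer: pi*(-7*sqrt(29) + 29*sqrt(7))/638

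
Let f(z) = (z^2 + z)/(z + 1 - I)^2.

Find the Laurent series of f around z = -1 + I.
(-1 - I)/(z + 1 - I)^2 + (-1 + 2*I)/(z + 1 - I) + 1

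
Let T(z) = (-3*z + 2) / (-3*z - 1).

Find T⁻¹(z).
Set w = T(z) = (-3*z + 2) / (-3*z - 1) and solve for z:
  w*(-3*z - 1) = -3*z + 2
  -w + z*(3 - 3*w) - 2 = 0
  z*(3 - 3*w) = w + 2
  z = (-w - 2)/(3*w - 3)
Renaming the variable, T⁻¹(z) = (-z - 2)/(3*z - 3).
(Check: ad - bc = 9 ≠ 0, so T is invertible.)

Final answer: (-z - 2)/(3*z - 3)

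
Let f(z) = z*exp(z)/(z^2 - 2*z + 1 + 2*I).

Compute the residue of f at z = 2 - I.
Write f(z) = P(z)/Q(z) with P(z) = z*exp(z) and Q(z) = z^2 - 2*z + 1 + 2*I.
The denominator factors as Q(z) = (z - 2 + I)*(z - I), so z = 2 - I is a simple zero of Q and P is analytic there; z = 2 - I is therefore a simple pole and
  Res(f, z₀) = P(z₀)/Q'(z₀).

Q'(z) = 2*z - 2, so Q'(2 - I) = 2 - 2*I.
P(2 - I) = (2 - I)*exp(2 - I).

Res(f, 2 - I) = ((2 - I)*exp(2 - I))/(2 - 2*I) = (3/4 + I/4)*exp(2 - I)

Final answer: (3/4 + I/4)*exp(2 - I)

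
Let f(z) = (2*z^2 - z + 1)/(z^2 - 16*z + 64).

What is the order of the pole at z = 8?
Factor the denominator:
  z^2 - 16*z + 64 = (z - 8)^2

The numerator P(z) = 2*z^2 - z + 1 has P(8) = 121 ≠ 0, so no factor of (z - 8) cancels.
Near z = 8 we can therefore write f(z) = g(z)/(z - 8)^2 with g analytic at 8 and g(8) ≠ 0 (g is just the numerator).

Hence z = 8 is a pole of order 2.

Final answer: 2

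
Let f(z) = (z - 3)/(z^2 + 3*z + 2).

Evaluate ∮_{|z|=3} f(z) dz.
2*I*pi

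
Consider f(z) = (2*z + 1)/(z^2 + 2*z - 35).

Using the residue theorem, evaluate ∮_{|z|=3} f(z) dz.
By the residue theorem, ∮_C f(z) dz = 2πi · (sum of the residues of f at the poles inside |z| = 3).

The denominator factors as (z + 7)*(z - 5), so the singularities of f are simple poles at z = -7, z = 5.
  |-7|² = 49 > 9 = 3², so this pole is outside the contour.
  |5|² = 25 > 9 = 3², so this pole is outside the contour.

No pole lies inside the contour, so f is analytic on and inside C and the integral is 0 (Cauchy's theorem).

Final answer: 0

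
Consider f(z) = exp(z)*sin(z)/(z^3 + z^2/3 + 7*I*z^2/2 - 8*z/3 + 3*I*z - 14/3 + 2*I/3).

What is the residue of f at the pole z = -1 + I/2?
Write f(z) = P(z)/Q(z) with P(z) = exp(z)*sin(z) and Q(z) = z^3 + z^2/3 + 7*I*z^2/2 - 8*z/3 + 3*I*z - 14/3 + 2*I/3.
The denominator factors as Q(z) = (z + 1 - I/2)*(z - 2/3 + 2*I)*(z + 2*I), so z = -1 + I/2 is a simple zero of Q and P is analytic there; z = -1 + I/2 is therefore a simple pole and
  Res(f, z₀) = P(z₀)/Q'(z₀).

Q'(z) = 3*z^2 + 2*z/3 + 7*I*z - 8/3 + 3*I, so Q'(-1 + I/2) = -55/12 - 20*I/3.
P(-1 + I/2) = -exp(-1 + I/2)*sin(1 - I/2).

Res(f, -1 + I/2) = (-exp(-1 + I/2)*sin(1 - I/2))/(-55/12 - 20*I/3) = (132/1885 - 192*I/1885)*exp(-1 + I/2)*sin(1 - I/2)

Final answer: (132/1885 - 192*I/1885)*exp(-1 + I/2)*sin(1 - I/2)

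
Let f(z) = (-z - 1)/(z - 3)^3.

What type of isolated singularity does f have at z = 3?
Write f(z) = g(z)/(z - 3)^3 with g(z) = -z - 1.
g is entire and g(3) = -4 ≠ 0, so no factor of (z - 3) cancels: the Laurent expansion of f about z = 3 starts at the power -3, i.e. lim_{z→z₀} (z - z₀)^3 f(z) = -4 is finite and nonzero.
So z = 3 is a pole of order 3.

Final answer: pole of order 3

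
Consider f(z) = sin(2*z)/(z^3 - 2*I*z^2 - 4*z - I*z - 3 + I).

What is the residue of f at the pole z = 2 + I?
Write f(z) = P(z)/Q(z) with P(z) = sin(2*z) and Q(z) = z^3 - 2*I*z^2 - 4*z - I*z - 3 + I.
The denominator factors as Q(z) = (z + 1 - I)*(z - 2 - I)*(z + 1), so z = 2 + I is a simple zero of Q and P is analytic there; z = 2 + I is therefore a simple pole and
  Res(f, z₀) = P(z₀)/Q'(z₀).

Q'(z) = 3*z^2 - 4*I*z - 4 - I, so Q'(2 + I) = 9 + 3*I.
P(2 + I) = sin(4 + 2*I).

Res(f, 2 + I) = (sin(4 + 2*I))/(9 + 3*I) = (1/10 - I/30)*sin(4 + 2*I)

Final answer: (1/10 - I/30)*sin(4 + 2*I)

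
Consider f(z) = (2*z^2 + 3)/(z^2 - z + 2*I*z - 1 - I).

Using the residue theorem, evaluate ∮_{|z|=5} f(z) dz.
pi*(8 + 4*I)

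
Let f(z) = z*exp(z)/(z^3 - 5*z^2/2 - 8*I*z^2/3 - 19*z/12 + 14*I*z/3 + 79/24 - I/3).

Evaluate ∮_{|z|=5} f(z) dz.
pi*(-150/37 - 99*I/37)*exp(3/2 + 2*I/3) + pi*(-33/74 - 12*I/37)*exp(-1/2 + I) + pi*(9/2 + 3*I)*exp(3/2 + I)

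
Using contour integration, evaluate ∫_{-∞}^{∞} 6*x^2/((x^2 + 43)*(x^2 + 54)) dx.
Let f(z) = 6*z^2/((z^2 + 43)*(z^2 + 54)). The denominator has no real zeros and deg Q - deg P = 2 ≥ 2, so the integral of f over the upper semicircle |z| = R tends to 0 as R → ∞. Closing the contour in the upper half-plane,
  ∫_{-∞}^{∞} f(x) dx = 2πi · Σ Res(f, z_k)  over the poles with Im z_k > 0.

Zeros of the denominator: z^2 + 43 = 0 gives z = ±sqrt(43)*I; z^2 + 54 = 0 gives z = ±3*sqrt(6)*I.
Upper half-plane: z = sqrt(43)*I, z = 3*sqrt(6)*I (simple).

Each pole is a simple zero of Q(z) = z^4 + 97*z^2 + 2322, so Res(f, z₀) = P(z₀)/Q'(z₀) with P(z) = 6*z^2, Q'(z) = 4*z^3 + 194*z:
  Res(f, sqrt(43)*I) = (-258)/(22*sqrt(43)*I) = 3*sqrt(43)*I/11
  Res(f, 3*sqrt(6)*I) = (-324)/(-66*sqrt(6)*I) = -9*sqrt(6)*I/11

Sum of residues: 3*I*(-3*sqrt(6) + sqrt(43))/11
∫_{-∞}^{∞} f(x) dx = 2πi · (3*I*(-3*sqrt(6) + sqrt(43))/11) = 6*pi*(-sqrt(43) + 3*sqrt(6))/11

Final answer: 6*pi*(-sqrt(43) + 3*sqrt(6))/11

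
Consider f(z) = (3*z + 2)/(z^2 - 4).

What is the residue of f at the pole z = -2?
Write f(z) = P(z)/Q(z) with P(z) = 3*z + 2 and Q(z) = z^2 - 4.
The denominator factors as Q(z) = (z - 2)*(z + 2), so z = -2 is a simple zero of Q and P is analytic there; z = -2 is therefore a simple pole and
  Res(f, z₀) = P(z₀)/Q'(z₀).

Q'(z) = 2*z, so Q'(-2) = -4.
P(-2) = -4.

Res(f, -2) = (-4)/(-4) = 1

Final answer: 1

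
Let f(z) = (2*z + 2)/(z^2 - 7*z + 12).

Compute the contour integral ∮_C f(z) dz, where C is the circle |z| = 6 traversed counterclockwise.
4*I*pi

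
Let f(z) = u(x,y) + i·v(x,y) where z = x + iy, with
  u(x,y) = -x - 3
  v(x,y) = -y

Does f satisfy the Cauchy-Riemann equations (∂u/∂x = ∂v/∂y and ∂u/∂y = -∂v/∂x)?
∂u/∂x = -1
∂v/∂y = -1
∂u/∂y = 0
∂v/∂x = 0
∂u/∂x = ∂v/∂y and ∂u/∂y = -∂v/∂x hold identically; f is analytic.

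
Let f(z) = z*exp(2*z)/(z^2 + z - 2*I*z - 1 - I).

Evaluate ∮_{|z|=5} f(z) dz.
By the residue theorem, ∮_C f(z) dz = 2πi · (sum of the residues of f at the poles inside |z| = 5).

The denominator factors as (z - I)*(z + 1 - I), so the singularities of f are simple poles at z = I, z = -1 + I.
  |I|² = 1 < 25 = 5², so this pole is inside the contour.
  |-1 + I|² = 2 < 25 = 5², so this pole is inside the contour.

With P(z) = z*exp(2*z) and Q(z) = z^2 + z - 2*I*z - 1 - I, each pole is simple, so Res(f, z₀) = P(z₀)/Q'(z₀) with Q'(z) = 2*z + 1 - 2*I.
  Res(f, I) = P(I)/Q'(I) = (I*exp(2*I))/(1) = I*exp(2*I)
  Res(f, -1 + I) = P(-1 + I)/Q'(-1 + I) = ((-1 + I)*exp(-2 + 2*I))/(-1) = (1 - I)*exp(-2 + 2*I)

Sum of residues inside C: I*exp(2*I) + (1 - I)*exp(-2 + 2*I)
∮_C f(z) dz = 2πi · (I*exp(2*I) + (1 - I)*exp(-2 + 2*I)) = -2*pi*exp(2*I) + pi*(2 + 2*I)*exp(-2 + 2*I)

Final answer: -2*pi*exp(2*I) + pi*(2 + 2*I)*exp(-2 + 2*I)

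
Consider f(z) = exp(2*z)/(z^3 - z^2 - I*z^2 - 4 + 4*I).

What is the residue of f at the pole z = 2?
(1/10 + I/20)*exp(4)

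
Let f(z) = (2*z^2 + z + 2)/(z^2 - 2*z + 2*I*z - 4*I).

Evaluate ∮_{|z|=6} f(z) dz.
By the residue theorem, ∮_C f(z) dz = 2πi · (sum of the residues of f at the poles inside |z| = 6).

The denominator factors as (z - 2)*(z + 2*I), so the singularities of f are simple poles at z = 2, z = -2*I.
  |2|² = 4 < 36 = 6², so this pole is inside the contour.
  |-2*I|² = 4 < 36 = 6², so this pole is inside the contour.

With P(z) = 2*z^2 + z + 2 and Q(z) = z^2 - 2*z + 2*I*z - 4*I, each pole is simple, so Res(f, z₀) = P(z₀)/Q'(z₀) with Q'(z) = 2*z - 2 + 2*I.
  Res(f, 2) = P(2)/Q'(2) = (12)/(2 + 2*I) = 3 - 3*I
  Res(f, -2*I) = P(-2*I)/Q'(-2*I) = (-6 - 2*I)/(-2 - 2*I) = 2 - I

Sum of residues inside C: 5 - 4*I
∮_C f(z) dz = 2πi · (5 - 4*I) = pi*(8 + 10*I)

Final answer: pi*(8 + 10*I)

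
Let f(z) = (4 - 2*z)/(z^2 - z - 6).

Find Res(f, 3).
Write f(z) = P(z)/Q(z) with P(z) = 4 - 2*z and Q(z) = z^2 - z - 6.
The denominator factors as Q(z) = (z + 2)*(z - 3), so z = 3 is a simple zero of Q and P is analytic there; z = 3 is therefore a simple pole and
  Res(f, z₀) = P(z₀)/Q'(z₀).

Q'(z) = 2*z - 1, so Q'(3) = 5.
P(3) = -2.

Res(f, 3) = (-2)/(5) = -2/5

Final answer: -2/5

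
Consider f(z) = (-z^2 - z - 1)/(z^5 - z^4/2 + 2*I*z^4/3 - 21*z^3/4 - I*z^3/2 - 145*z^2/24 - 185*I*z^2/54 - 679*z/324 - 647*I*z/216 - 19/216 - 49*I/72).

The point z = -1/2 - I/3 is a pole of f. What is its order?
Factor the denominator:
  z^5 - z^4/2 + 2*I*z^4/3 - 21*z^3/4 - I*z^3/2 - 145*z^2/24 - 185*I*z^2/54 - 679*z/324 - 647*I*z/216 - 19/216 - 49*I/72 = (z + 1/2 + I/3)^3*(z + 1 - I/3)*(z - 3)

The numerator P(z) = -z^2 - z - 1 has P(-1/2 - I/3) = -23/36 ≠ 0, so no factor of (z + 1/2 + I/3) cancels.
Near z = -1/2 - I/3 we can therefore write f(z) = g(z)/(z + 1/2 + I/3)^3 with g analytic at -1/2 - I/3 and g(-1/2 - I/3) ≠ 0 (g is the numerator divided by the remaining denominator factors).

Hence z = -1/2 - I/3 is a pole of order 3.

Final answer: 3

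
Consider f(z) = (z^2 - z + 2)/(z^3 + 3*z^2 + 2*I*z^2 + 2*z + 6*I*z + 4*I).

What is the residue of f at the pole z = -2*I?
-1/5 - 2*I/5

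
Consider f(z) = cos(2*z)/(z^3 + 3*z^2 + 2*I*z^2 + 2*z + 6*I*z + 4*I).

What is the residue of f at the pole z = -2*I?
Write f(z) = P(z)/Q(z) with P(z) = cos(2*z) and Q(z) = z^3 + 3*z^2 + 2*I*z^2 + 2*z + 6*I*z + 4*I.
The denominator factors as Q(z) = (z + 2)*(z + 1)*(z + 2*I), so z = -2*I is a simple zero of Q and P is analytic there; z = -2*I is therefore a simple pole and
  Res(f, z₀) = P(z₀)/Q'(z₀).

Q'(z) = 3*z^2 + 6*z + 4*I*z + 2 + 6*I, so Q'(-2*I) = -2 - 6*I.
P(-2*I) = cosh(4).

Res(f, -2*I) = (cosh(4))/(-2 - 6*I) = (-1/20 + 3*I/20)*cosh(4)

Final answer: (-1/20 + 3*I/20)*cosh(4)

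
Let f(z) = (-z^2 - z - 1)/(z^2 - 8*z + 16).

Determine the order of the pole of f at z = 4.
Factor the denominator:
  z^2 - 8*z + 16 = (z - 4)^2

The numerator P(z) = -z^2 - z - 1 has P(4) = -21 ≠ 0, so no factor of (z - 4) cancels.
Near z = 4 we can therefore write f(z) = g(z)/(z - 4)^2 with g analytic at 4 and g(4) ≠ 0 (g is just the numerator).

Hence z = 4 is a pole of order 2.

Final answer: 2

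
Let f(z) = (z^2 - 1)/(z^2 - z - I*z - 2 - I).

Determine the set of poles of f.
{2 + I}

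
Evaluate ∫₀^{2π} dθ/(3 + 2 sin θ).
2*sqrt(5)*pi/5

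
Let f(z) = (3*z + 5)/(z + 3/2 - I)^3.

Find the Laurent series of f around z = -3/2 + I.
Put w = z - (-3/2 + I), i.e. z = w - 3/2 + I. The denominator is w^3, so it suffices to rewrite the numerator in powers of w.

P(z) = 3*z + 5
P(w - 3/2 + I) = 1/2 + 3*I + 3*w

Dividing each term by w^3:
  f = (1/2 + 3*I)/w^3 + 3/w^2

Substituting back w = z + 3/2 - I:
  f(z) = (1/2 + 3*I)/(z + 3/2 - I)^3 + 3/(z + 3/2 - I)^2

The series is finite because the numerator is a polynomial; the negative powers form the principal part.

Final answer: (1/2 + 3*I)/(z + 3/2 - I)^3 + 3/(z + 3/2 - I)^2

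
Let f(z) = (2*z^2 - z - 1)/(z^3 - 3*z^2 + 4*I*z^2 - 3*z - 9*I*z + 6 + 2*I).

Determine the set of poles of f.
The singularities of f are the zeros of the denominator. Factoring,
  z^3 - 3*z^2 + 4*I*z^2 - 3*z - 9*I*z + 6 + 2*I = (z - 1 + I)*(z + 2*I)*(z - 2 + I)
so the candidates are z = 1 - I, z = -2*I, z = 2 - I.

Check the numerator P(z) = 2*z^2 - z - 1 at each one:
  P(1 - I) = -2 - 3*I ≠ 0, so z = 1 - I is a (simple) pole.
  P(-2*I) = -9 + 2*I ≠ 0, so z = -2*I is a (simple) pole.
  P(2 - I) = 3 - 7*I ≠ 0, so z = 2 - I is a (simple) pole.

Poles of f: {-2*I, 1 - I, 2 - I}

Final answer: {-2*I, 1 - I, 2 - I}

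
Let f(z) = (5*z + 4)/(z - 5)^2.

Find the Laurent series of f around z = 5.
Put w = z - (5), i.e. z = w + 5. The denominator is w^2, so it suffices to rewrite the numerator in powers of w.

P(z) = 5*z + 4
P(w + 5) = 29 + 5*w

Dividing each term by w^2:
  f = 29/w^2 + 5/w

Substituting back w = z - 5:
  f(z) = 29/(z - 5)^2 + 5/(z - 5)

The series is finite because the numerator is a polynomial; the negative powers form the principal part, and the coefficient of 1/(z - 5) gives Res(f, 5) = 5.

Final answer: 29/(z - 5)^2 + 5/(z - 5)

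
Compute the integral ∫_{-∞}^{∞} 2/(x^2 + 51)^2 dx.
sqrt(51)*pi/2601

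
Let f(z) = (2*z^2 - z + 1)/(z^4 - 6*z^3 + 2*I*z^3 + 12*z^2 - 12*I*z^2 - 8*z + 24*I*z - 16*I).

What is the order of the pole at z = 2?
3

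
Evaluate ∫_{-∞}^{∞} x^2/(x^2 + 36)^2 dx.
Let f(z) = z^2/(z^2 + 36)^2. The denominator has no real zeros and deg Q - deg P = 2 ≥ 2, so the integral of f over the upper semicircle |z| = R tends to 0 as R → ∞. Closing the contour in the upper half-plane,
  ∫_{-∞}^{∞} f(x) dx = 2πi · Σ Res(f, z_k)  over the poles with Im z_k > 0.

Zeros of the denominator: z^2 + 36 = 0 gives z = ±6*I.
Upper half-plane: z = 6*I (a pole of order 2).

Write f(z) = g(z)/(z - 6*I)^2 with g(z) = z^2/(z + 6*I)^2. For a double pole, Res(f, z₀) = g'(z₀):
  g'(z) = 12*I*z/(z + 6*I)^3
  Res(f, 6*I) = g'(6*I) = -I/24

∫_{-∞}^{∞} f(x) dx = 2πi · (-I/24) = pi/12

Final answer: pi/12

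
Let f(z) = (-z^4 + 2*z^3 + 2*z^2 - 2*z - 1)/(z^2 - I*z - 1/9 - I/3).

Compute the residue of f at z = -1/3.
32/351 - 16*I/117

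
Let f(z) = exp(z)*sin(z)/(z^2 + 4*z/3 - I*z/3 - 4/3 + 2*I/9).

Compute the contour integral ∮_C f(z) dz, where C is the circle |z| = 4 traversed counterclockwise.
By the residue theorem, ∮_C f(z) dz = 2πi · (sum of the residues of f at the poles inside |z| = 4).

The denominator factors as (z - 2/3)*(z + 2 - I/3), so the singularities of f are simple poles at z = 2/3, z = -2 + I/3.
  |2/3|² = 4/9 < 16 = 4², so this pole is inside the contour.
  |-2 + I/3|² = 37/9 < 16 = 4², so this pole is inside the contour.

With P(z) = exp(z)*sin(z) and Q(z) = z^2 + 4*z/3 - I*z/3 - 4/3 + 2*I/9, each pole is simple, so Res(f, z₀) = P(z₀)/Q'(z₀) with Q'(z) = 2*z + 4/3 - I/3.
  Res(f, 2/3) = P(2/3)/Q'(2/3) = (exp(2/3)*sin(2/3))/(8/3 - I/3) = (24/65 + 3*I/65)*exp(2/3)*sin(2/3)
  Res(f, -2 + I/3) = P(-2 + I/3)/Q'(-2 + I/3) = (-exp(-2 + I/3)*sin(2 - I/3))/(-8/3 + I/3) = (24/65 + 3*I/65)*exp(-2 + I/3)*sin(2 - I/3)

Sum of residues inside C: (24/65 + 3*I/65)*exp(-2 + I/3)*sin(2 - I/3) + (24/65 + 3*I/65)*exp(2/3)*sin(2/3)
∮_C f(z) dz = 2πi · ((24/65 + 3*I/65)*exp(-2 + I/3)*sin(2 - I/3) + (24/65 + 3*I/65)*exp(2/3)*sin(2/3)) = pi*(-6/65 + 48*I/65)*exp(-2 + I/3)*sin(2 - I/3) + pi*(-6/65 + 48*I/65)*exp(2/3)*sin(2/3)

Final answer: pi*(-6/65 + 48*I/65)*exp(-2 + I/3)*sin(2 - I/3) + pi*(-6/65 + 48*I/65)*exp(2/3)*sin(2/3)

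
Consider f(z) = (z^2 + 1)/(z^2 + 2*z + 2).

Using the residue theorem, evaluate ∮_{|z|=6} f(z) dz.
By the residue theorem, ∮_C f(z) dz = 2πi · (sum of the residues of f at the poles inside |z| = 6).

The denominator factors as (z + 1 - I)*(z + 1 + I), so the singularities of f are simple poles at z = -1 + I, z = -1 - I.
  |-1 + I|² = 2 < 36 = 6², so this pole is inside the contour.
  |-1 - I|² = 2 < 36 = 6², so this pole is inside the contour.

With P(z) = z^2 + 1 and Q(z) = z^2 + 2*z + 2, each pole is simple, so Res(f, z₀) = P(z₀)/Q'(z₀) with Q'(z) = 2*z + 2.
  Res(f, -1 + I) = P(-1 + I)/Q'(-1 + I) = (1 - 2*I)/(2*I) = -1 - I/2
  Res(f, -1 - I) = P(-1 - I)/Q'(-1 - I) = (1 + 2*I)/(-2*I) = -1 + I/2

Sum of residues inside C: -2
∮_C f(z) dz = 2πi · (-2) = -4*I*pi

Final answer: -4*I*pi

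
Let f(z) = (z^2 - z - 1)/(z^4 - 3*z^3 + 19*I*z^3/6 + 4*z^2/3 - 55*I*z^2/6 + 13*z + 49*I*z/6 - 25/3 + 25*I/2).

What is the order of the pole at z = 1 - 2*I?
Factor the denominator:
  z^4 - 3*z^3 + 19*I*z^3/6 + 4*z^2/3 - 55*I*z^2/6 + 13*z + 49*I*z/6 - 25/3 + 25*I/2 = (z - 1 + 2*I)^2*(z - 2 - 3*I/2)*(z + 1 + 2*I/3)

The numerator P(z) = z^2 - z - 1 has P(1 - 2*I) = -5 - 2*I ≠ 0, so no factor of (z - 1 + 2*I) cancels.
Near z = 1 - 2*I we can therefore write f(z) = g(z)/(z - 1 + 2*I)^2 with g analytic at 1 - 2*I and g(1 - 2*I) ≠ 0 (g is the numerator divided by the remaining denominator factors).

Hence z = 1 - 2*I is a pole of order 2.

Final answer: 2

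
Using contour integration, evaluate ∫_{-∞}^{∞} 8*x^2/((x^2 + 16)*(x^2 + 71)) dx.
Let f(z) = 8*z^2/((z^2 + 16)*(z^2 + 71)). The denominator has no real zeros and deg Q - deg P = 2 ≥ 2, so the integral of f over the upper semicircle |z| = R tends to 0 as R → ∞. Closing the contour in the upper half-plane,
  ∫_{-∞}^{∞} f(x) dx = 2πi · Σ Res(f, z_k)  over the poles with Im z_k > 0.

Zeros of the denominator: z^2 + 16 = 0 gives z = ±4*I; z^2 + 71 = 0 gives z = ±sqrt(71)*I.
Upper half-plane: z = 4*I, z = sqrt(71)*I (simple).

Each pole is a simple zero of Q(z) = z^4 + 87*z^2 + 1136, so Res(f, z₀) = P(z₀)/Q'(z₀) with P(z) = 8*z^2, Q'(z) = 4*z^3 + 174*z:
  Res(f, 4*I) = (-128)/(440*I) = 16*I/55
  Res(f, sqrt(71)*I) = (-568)/(-110*sqrt(71)*I) = -4*sqrt(71)*I/55

Sum of residues: 4*I*(4 - sqrt(71))/55
∫_{-∞}^{∞} f(x) dx = 2πi · (4*I*(4 - sqrt(71))/55) = 8*pi*(-4 + sqrt(71))/55

Final answer: 8*pi*(-4 + sqrt(71))/55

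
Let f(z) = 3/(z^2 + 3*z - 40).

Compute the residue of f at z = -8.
Write f(z) = P(z)/Q(z) with P(z) = 3 and Q(z) = z^2 + 3*z - 40.
The denominator factors as Q(z) = (z - 5)*(z + 8), so z = -8 is a simple zero of Q and P is analytic there; z = -8 is therefore a simple pole and
  Res(f, z₀) = P(z₀)/Q'(z₀).

Q'(z) = 2*z + 3, so Q'(-8) = -13.
P(-8) = 3.

Res(f, -8) = (3)/(-13) = -3/13

Final answer: -3/13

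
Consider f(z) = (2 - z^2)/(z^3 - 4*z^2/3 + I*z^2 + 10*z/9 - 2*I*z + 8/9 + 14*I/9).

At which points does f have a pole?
The singularities of f are the zeros of the denominator. Factoring,
  z^3 - 4*z^2/3 + I*z^2 + 10*z/9 - 2*I*z + 8/9 + 14*I/9 = (z - 2/3 + I)*(z - 1 - I)*(z + 1/3 + I)
so the candidates are z = 2/3 - I, z = 1 + I, z = -1/3 - I.

Check the numerator P(z) = 2 - z^2 at each one:
  P(2/3 - I) = 23/9 + 4*I/3 ≠ 0, so z = 2/3 - I is a (simple) pole.
  P(1 + I) = 2 - 2*I ≠ 0, so z = 1 + I is a (simple) pole.
  P(-1/3 - I) = 26/9 - 2*I/3 ≠ 0, so z = -1/3 - I is a (simple) pole.

Poles of f: {-1/3 - I, 2/3 - I, 1 + I}

Final answer: {-1/3 - I, 2/3 - I, 1 + I}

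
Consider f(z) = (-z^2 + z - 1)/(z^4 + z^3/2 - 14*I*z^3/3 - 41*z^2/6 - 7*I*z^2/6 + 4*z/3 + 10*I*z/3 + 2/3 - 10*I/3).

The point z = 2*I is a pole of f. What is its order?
2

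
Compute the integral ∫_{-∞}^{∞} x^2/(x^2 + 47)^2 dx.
Let f(z) = z^2/(z^2 + 47)^2. The denominator has no real zeros and deg Q - deg P = 2 ≥ 2, so the integral of f over the upper semicircle |z| = R tends to 0 as R → ∞. Closing the contour in the upper half-plane,
  ∫_{-∞}^{∞} f(x) dx = 2πi · Σ Res(f, z_k)  over the poles with Im z_k > 0.

Zeros of the denominator: z^2 + 47 = 0 gives z = ±sqrt(47)*I.
Upper half-plane: z = sqrt(47)*I (a pole of order 2).

Write f(z) = g(z)/(z - sqrt(47)*I)^2 with g(z) = z^2/(z + sqrt(47)*I)^2. For a double pole, Res(f, z₀) = g'(z₀):
  g'(z) = 2*sqrt(47)*I*z/(z + sqrt(47)*I)^3
  Res(f, sqrt(47)*I) = g'(sqrt(47)*I) = -sqrt(47)*I/188

∫_{-∞}^{∞} f(x) dx = 2πi · (-sqrt(47)*I/188) = sqrt(47)*pi/94

Final answer: sqrt(47)*pi/94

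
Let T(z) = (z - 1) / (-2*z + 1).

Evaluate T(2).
-1/3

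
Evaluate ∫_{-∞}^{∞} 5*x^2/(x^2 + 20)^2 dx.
sqrt(5)*pi/4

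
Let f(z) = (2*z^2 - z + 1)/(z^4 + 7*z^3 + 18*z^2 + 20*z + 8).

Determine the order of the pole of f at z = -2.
3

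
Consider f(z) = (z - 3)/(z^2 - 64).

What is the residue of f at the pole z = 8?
Write f(z) = P(z)/Q(z) with P(z) = z - 3 and Q(z) = z^2 - 64.
The denominator factors as Q(z) = (z + 8)*(z - 8), so z = 8 is a simple zero of Q and P is analytic there; z = 8 is therefore a simple pole and
  Res(f, z₀) = P(z₀)/Q'(z₀).

Q'(z) = 2*z, so Q'(8) = 16.
P(8) = 5.

Res(f, 8) = (5)/(16) = 5/16

Final answer: 5/16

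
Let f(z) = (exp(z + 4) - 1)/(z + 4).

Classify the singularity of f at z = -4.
Let u = z + 4. The exponent is z + 4 = u, so
  f = (e^(u) - 1)/u = ((u) + (u)^2/2 + (u)^3/6 + ...)/u = 1 + (1/2)*u + (1/6)*u^2 + ...
The Laurent expansion about u = 0 has no negative powers; equivalently lim_{z→-4} f(z) = 1 exists and is finite.
So the singularity is removable.

Final answer: removable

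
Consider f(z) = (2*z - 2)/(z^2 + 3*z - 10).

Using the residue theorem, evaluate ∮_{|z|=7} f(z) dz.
4*I*pi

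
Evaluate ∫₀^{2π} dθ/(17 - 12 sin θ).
2*sqrt(145)*pi/145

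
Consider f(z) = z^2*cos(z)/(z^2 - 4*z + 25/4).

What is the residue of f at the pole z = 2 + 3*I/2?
Write f(z) = P(z)/Q(z) with P(z) = z^2*cos(z) and Q(z) = z^2 - 4*z + 25/4.
The denominator factors as Q(z) = (z - 2 - 3*I/2)*(z - 2 + 3*I/2), so z = 2 + 3*I/2 is a simple zero of Q and P is analytic there; z = 2 + 3*I/2 is therefore a simple pole and
  Res(f, z₀) = P(z₀)/Q'(z₀).

Q'(z) = 2*z - 4, so Q'(2 + 3*I/2) = 3*I.
P(2 + 3*I/2) = (7/4 + 6*I)*cos(2 + 3*I/2).

Res(f, 2 + 3*I/2) = ((7/4 + 6*I)*cos(2 + 3*I/2))/(3*I) = (2 - 7*I/12)*cos(2 + 3*I/2)

Final answer: (2 - 7*I/12)*cos(2 + 3*I/2)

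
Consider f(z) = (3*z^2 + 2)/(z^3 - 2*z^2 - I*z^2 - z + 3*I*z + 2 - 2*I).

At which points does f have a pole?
The singularities of f are the zeros of the denominator. Factoring,
  z^3 - 2*z^2 - I*z^2 - z + 3*I*z + 2 - 2*I = (z - 1)*(z + 1 - I)*(z - 2)
so the candidates are z = 1, z = -1 + I, z = 2.

Check the numerator P(z) = 3*z^2 + 2 at each one:
  P(1) = 5 ≠ 0, so z = 1 is a (simple) pole.
  P(-1 + I) = 2 - 6*I ≠ 0, so z = -1 + I is a (simple) pole.
  P(2) = 14 ≠ 0, so z = 2 is a (simple) pole.

Poles of f: {-1 + I, 1, 2}

Final answer: {-1 + I, 1, 2}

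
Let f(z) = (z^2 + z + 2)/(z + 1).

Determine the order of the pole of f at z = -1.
Factor the denominator:
  z + 1 = (z + 1)

The numerator P(z) = z^2 + z + 2 has P(-1) = 2 ≠ 0, so no factor of (z + 1) cancels.
Near z = -1 we can therefore write f(z) = g(z)/(z + 1) with g analytic at -1 and g(-1) ≠ 0 (g is just the numerator).

Hence z = -1 is a pole of order 1.

Final answer: 1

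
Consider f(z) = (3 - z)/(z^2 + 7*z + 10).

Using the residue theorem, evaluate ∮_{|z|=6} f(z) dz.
By the residue theorem, ∮_C f(z) dz = 2πi · (sum of the residues of f at the poles inside |z| = 6).

The denominator factors as (z + 5)*(z + 2), so the singularities of f are simple poles at z = -5, z = -2.
  |-5|² = 25 < 36 = 6², so this pole is inside the contour.
  |-2|² = 4 < 36 = 6², so this pole is inside the contour.

With P(z) = 3 - z and Q(z) = z^2 + 7*z + 10, each pole is simple, so Res(f, z₀) = P(z₀)/Q'(z₀) with Q'(z) = 2*z + 7.
  Res(f, -5) = P(-5)/Q'(-5) = (8)/(-3) = -8/3
  Res(f, -2) = P(-2)/Q'(-2) = (5)/(3) = 5/3

Sum of residues inside C: -1
∮_C f(z) dz = 2πi · (-1) = -2*I*pi

Final answer: -2*I*pi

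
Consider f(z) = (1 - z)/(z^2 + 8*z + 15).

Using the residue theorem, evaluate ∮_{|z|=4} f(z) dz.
By the residue theorem, ∮_C f(z) dz = 2πi · (sum of the residues of f at the poles inside |z| = 4).

The denominator factors as (z + 5)*(z + 3), so the singularities of f are simple poles at z = -5, z = -3.
  |-5|² = 25 > 16 = 4², so this pole is outside the contour.
  |-3|² = 9 < 16 = 4², so this pole is inside the contour.

With P(z) = 1 - z and Q(z) = z^2 + 8*z + 15, each pole is simple, so Res(f, z₀) = P(z₀)/Q'(z₀) with Q'(z) = 2*z + 8.
  Res(f, -3) = P(-3)/Q'(-3) = (4)/(2) = 2

∮_C f(z) dz = 2πi · (2) = 4*I*pi

Final answer: 4*I*pi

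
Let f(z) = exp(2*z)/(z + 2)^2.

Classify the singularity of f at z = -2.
pole of order 2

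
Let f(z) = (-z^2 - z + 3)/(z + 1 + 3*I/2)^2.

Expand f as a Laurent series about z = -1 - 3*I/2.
Put w = z - (-1 - 3*I/2), i.e. z = w - 1 - 3*I/2. The denominator is w^2, so it suffices to rewrite the numerator in powers of w.

P(z) = -z^2 - z + 3
P(w - 1 - 3*I/2) = 21/4 - 3*I/2 + (1 + 3*I)*w - w^2

Dividing each term by w^2:
  f = (21/4 - 3*I/2)/w^2 + (1 + 3*I)/w - 1

Substituting back w = z + 1 + 3*I/2:
  f(z) = (21/4 - 3*I/2)/(z + 1 + 3*I/2)^2 + (1 + 3*I)/(z + 1 + 3*I/2) - 1

The series is finite because the numerator is a polynomial; the negative powers form the principal part, and the coefficient of 1/(z + 1 + 3*I/2) gives Res(f, -1 - 3*I/2) = 1 + 3*I.

Final answer: (21/4 - 3*I/2)/(z + 1 + 3*I/2)^2 + (1 + 3*I)/(z + 1 + 3*I/2) - 1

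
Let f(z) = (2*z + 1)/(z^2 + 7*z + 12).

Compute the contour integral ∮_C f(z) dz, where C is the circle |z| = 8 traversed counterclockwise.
By the residue theorem, ∮_C f(z) dz = 2πi · (sum of the residues of f at the poles inside |z| = 8).

The denominator factors as (z + 4)*(z + 3), so the singularities of f are simple poles at z = -4, z = -3.
  |-4|² = 16 < 64 = 8², so this pole is inside the contour.
  |-3|² = 9 < 64 = 8², so this pole is inside the contour.

With P(z) = 2*z + 1 and Q(z) = z^2 + 7*z + 12, each pole is simple, so Res(f, z₀) = P(z₀)/Q'(z₀) with Q'(z) = 2*z + 7.
  Res(f, -4) = P(-4)/Q'(-4) = (-7)/(-1) = 7
  Res(f, -3) = P(-3)/Q'(-3) = (-5)/(1) = -5

Sum of residues inside C: 2
∮_C f(z) dz = 2πi · (2) = 4*I*pi

Final answer: 4*I*pi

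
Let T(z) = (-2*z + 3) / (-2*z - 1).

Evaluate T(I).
Substitute z = I:
  numerator:   -2*(I) + 3 = 3 - 2*I
  denominator: -2*(I) - 1 = -1 - 2*I
T(I) = (3 - 2*I)/(-1 - 2*I); multiplying numerator and denominator by the conjugate -1 + 2*I gives (1 + 8*I)/5 = 1/5 + 8*I/5

Final answer: 1/5 + 8*I/5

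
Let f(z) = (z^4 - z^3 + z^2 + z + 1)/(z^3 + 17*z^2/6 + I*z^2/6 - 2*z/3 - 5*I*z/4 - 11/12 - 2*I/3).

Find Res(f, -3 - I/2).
653529/52936 + 121125*I/52936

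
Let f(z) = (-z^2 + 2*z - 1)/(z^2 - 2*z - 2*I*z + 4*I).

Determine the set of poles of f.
{2*I, 2}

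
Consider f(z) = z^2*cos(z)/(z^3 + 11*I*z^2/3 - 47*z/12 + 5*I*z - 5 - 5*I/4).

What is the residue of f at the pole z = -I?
Write f(z) = P(z)/Q(z) with P(z) = z^2*cos(z) and Q(z) = z^3 + 11*I*z^2/3 - 47*z/12 + 5*I*z - 5 - 5*I/4.
The denominator factors as Q(z) = (z + I)*(z + 3/2 - I/3)*(z - 3/2 + 3*I), so z = -I is a simple zero of Q and P is analytic there; z = -I is therefore a simple pole and
  Res(f, z₀) = P(z₀)/Q'(z₀).

Q'(z) = 3*z^2 + 22*I*z/3 - 47/12 + 5*I, so Q'(-I) = 5/12 + 5*I.
P(-I) = -cosh(1).

Res(f, -I) = (-cosh(1))/(5/12 + 5*I) = (-12/725 + 144*I/725)*cosh(1)

Final answer: (-12/725 + 144*I/725)*cosh(1)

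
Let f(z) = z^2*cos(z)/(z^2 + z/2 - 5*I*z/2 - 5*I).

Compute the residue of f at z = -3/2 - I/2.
Write f(z) = P(z)/Q(z) with P(z) = z^2*cos(z) and Q(z) = z^2 + z/2 - 5*I*z/2 - 5*I.
The denominator factors as Q(z) = (z + 3/2 + I/2)*(z - 1 - 3*I), so z = -3/2 - I/2 is a simple zero of Q and P is analytic there; z = -3/2 - I/2 is therefore a simple pole and
  Res(f, z₀) = P(z₀)/Q'(z₀).

Q'(z) = 2*z + 1/2 - 5*I/2, so Q'(-3/2 - I/2) = -5/2 - 7*I/2.
P(-3/2 - I/2) = (2 + 3*I/2)*cos(3/2 + I/2).

Res(f, -3/2 - I/2) = ((2 + 3*I/2)*cos(3/2 + I/2))/(-5/2 - 7*I/2) = (-41/74 + 13*I/74)*cos(3/2 + I/2)

Final answer: (-41/74 + 13*I/74)*cos(3/2 + I/2)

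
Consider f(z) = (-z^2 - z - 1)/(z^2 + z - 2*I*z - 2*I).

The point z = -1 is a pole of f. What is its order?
Factor the denominator:
  z^2 + z - 2*I*z - 2*I = (z + 1)*(z - 2*I)

The numerator P(z) = -z^2 - z - 1 has P(-1) = -1 ≠ 0, so no factor of (z + 1) cancels.
Near z = -1 we can therefore write f(z) = g(z)/(z + 1) with g analytic at -1 and g(-1) ≠ 0 (g is the numerator divided by the remaining denominator factors).

Hence z = -1 is a pole of order 1.

Final answer: 1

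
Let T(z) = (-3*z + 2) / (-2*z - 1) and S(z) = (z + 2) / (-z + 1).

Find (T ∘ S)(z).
(T ∘ S)(z) = T(S(z)) = ((-3)*S(z) + (2))/((-2)*S(z) + (-1)). Multiply numerator and denominator by -z + 1:
  numerator:   (-3)*(z + 2) + (2)*(-z + 1) = -5*z - 4
  denominator: (-2)*(z + 2) + (-1)*(-z + 1) = -z - 5
(T ∘ S)(z) = (-5*z - 4)/(-z - 5) = (5*z + 4)/(z + 5)

Final answer: (5*z + 4)/(z + 5)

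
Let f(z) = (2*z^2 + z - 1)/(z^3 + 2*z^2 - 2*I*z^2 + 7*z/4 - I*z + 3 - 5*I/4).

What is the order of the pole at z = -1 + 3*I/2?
Factor the denominator:
  z^3 + 2*z^2 - 2*I*z^2 + 7*z/4 - I*z + 3 - 5*I/4 = (z + 1 - 3*I/2)^2*(z + I)

The numerator P(z) = 2*z^2 + z - 1 has P(-1 + 3*I/2) = -9/2 - 9*I/2 ≠ 0, so no factor of (z + 1 - 3*I/2) cancels.
Near z = -1 + 3*I/2 we can therefore write f(z) = g(z)/(z + 1 - 3*I/2)^2 with g analytic at -1 + 3*I/2 and g(-1 + 3*I/2) ≠ 0 (g is the numerator divided by the remaining denominator factors).

Hence z = -1 + 3*I/2 is a pole of order 2.

Final answer: 2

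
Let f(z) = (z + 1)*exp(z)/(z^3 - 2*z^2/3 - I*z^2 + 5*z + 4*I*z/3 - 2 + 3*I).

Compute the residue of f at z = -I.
Write f(z) = P(z)/Q(z) with P(z) = (z + 1)*exp(z) and Q(z) = z^3 - 2*z^2/3 - I*z^2 + 5*z + 4*I*z/3 - 2 + 3*I.
The denominator factors as Q(z) = (z + I)*(z - 3*I)*(z - 2/3 + I), so z = -I is a simple zero of Q and P is analytic there; z = -I is therefore a simple pole and
  Res(f, z₀) = P(z₀)/Q'(z₀).

Q'(z) = 3*z^2 - 4*z/3 - 2*I*z + 5 + 4*I/3, so Q'(-I) = 8*I/3.
P(-I) = (1 - I)*exp(-I).

Res(f, -I) = ((1 - I)*exp(-I))/(8*I/3) = (-3/8 - 3*I/8)*exp(-I)

Final answer: (-3/8 - 3*I/8)*exp(-I)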